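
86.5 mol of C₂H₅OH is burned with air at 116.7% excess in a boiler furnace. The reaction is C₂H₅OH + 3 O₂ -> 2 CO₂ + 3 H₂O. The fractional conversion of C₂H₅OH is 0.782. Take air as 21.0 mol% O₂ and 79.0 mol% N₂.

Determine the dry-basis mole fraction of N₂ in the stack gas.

0.805

Stoichiometric O₂ = 3 × 86.5 = 259.5 mol; O₂ fed = 259.5 × 2.167 = 562.3 mol.
N₂ fed = 562.3 × 79/21 = 2115 mol.
Fuel reacted = 0.782 × 86.5 → ξ = 67.64 mol.
Outlet (n = n₀ + ν ξ):
  C₂H₅OH: 86.5 − 1(67.64) = 18.86
  O₂: 562.3 − 3(67.64) = 359.4
  N₂: 2115 (inert)
  CO₂: 0 + 2(67.64) = 135.3
  H₂O: 0 + 3(67.64) = 202.9
Dry total = 2629 mol; y_N₂ (dry) = 2115 / 2629 = 0.8047.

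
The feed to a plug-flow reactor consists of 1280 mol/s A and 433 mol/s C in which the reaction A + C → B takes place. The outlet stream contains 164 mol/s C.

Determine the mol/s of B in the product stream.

269 mol/s

For C: n = n₀ − 1ξ → 164 = 433 − 1ξ, giving ξ = 269 mol/s.
Outlet amounts (n = n₀ + ν ξ):
  A: 1280 − 1(269) = 1011
  C: 433 − 1(269) = 164
  B: 0 + 1(269) = 269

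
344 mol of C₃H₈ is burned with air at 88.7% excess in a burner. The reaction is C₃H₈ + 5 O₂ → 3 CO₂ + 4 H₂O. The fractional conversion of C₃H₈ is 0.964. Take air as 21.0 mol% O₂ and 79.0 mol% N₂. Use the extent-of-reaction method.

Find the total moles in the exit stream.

16100 mol

Stoichiometric O₂ = 5 × 344 = 1720 mol; O₂ fed = 1720 × 1.887 = 3246 mol.
N₂ fed = 3246 × 79/21 = 12210 mol.
Fuel reacted = 0.964 × 344 → ξ = 331.6 mol.
Outlet (n = n₀ + ν ξ):
  C₃H₈: 344 − 1(331.6) = 12.38
  O₂: 3246 − 5(331.6) = 1588
  N₂: 12210 (inert)
  CO₂: 0 + 3(331.6) = 994.8
  H₂O: 0 + 4(331.6) = 1326
Total out = 12.38 + 1588 + 12210 + 994.8 + 1326 = 16130 mol.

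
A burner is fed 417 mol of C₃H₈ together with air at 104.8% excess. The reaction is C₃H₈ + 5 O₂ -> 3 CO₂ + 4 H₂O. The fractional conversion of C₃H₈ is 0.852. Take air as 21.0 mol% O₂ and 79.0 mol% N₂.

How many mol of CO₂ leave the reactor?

1070 mol

Stoichiometric O₂ = 5 × 417 = 2085 mol; O₂ fed = 2085 × 2.048 = 4270 mol.
N₂ fed = 4270 × 79/21 = 16060 mol.
Fuel reacted = 0.852 × 417 → ξ = 355.3 mol.
Outlet (n = n₀ + ν ξ):
  C₃H₈: 417 − 1(355.3) = 61.72
  O₂: 4270 − 5(355.3) = 2494
  N₂: 16060 (inert)
  CO₂: 0 + 3(355.3) = 1066
  H₂O: 0 + 4(355.3) = 1421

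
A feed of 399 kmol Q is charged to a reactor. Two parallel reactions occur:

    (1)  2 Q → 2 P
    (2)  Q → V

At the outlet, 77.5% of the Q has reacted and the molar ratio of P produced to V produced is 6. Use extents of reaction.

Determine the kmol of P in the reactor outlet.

Conversion of Q: Q consumed = 0.775 × 399 = 309.2 kmol = 2ξ₁ + 1ξ₂.
Selectivity: 2ξ₁ / (1ξ₂) = 6 → ξ₁ = 3 ξ₂.
Substitute: (2·3 + 1) ξ₂ = 309.2 → ξ₂ = 44.18 kmol, ξ₁ = 132.5 kmol.
Outlet amounts (n = n₀ + Σ ν·ξ):
  Q: 399 − 2(132.5) − 1(44.18) = 89.77
  P: 0 + 2(132.5) = 265.1
  V: 0 + 1(44.18) = 44.18

265 kmol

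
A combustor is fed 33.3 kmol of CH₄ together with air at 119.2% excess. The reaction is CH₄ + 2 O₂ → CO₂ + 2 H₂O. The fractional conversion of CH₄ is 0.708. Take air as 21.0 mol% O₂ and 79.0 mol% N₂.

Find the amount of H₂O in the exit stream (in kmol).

Stoichiometric O₂ = 2 × 33.3 = 66.6 kmol; O₂ fed = 66.6 × 2.192 = 146 kmol.
N₂ fed = 146 × 79/21 = 549.2 kmol.
Fuel reacted = 0.708 × 33.3 → ξ = 23.58 kmol.
Outlet (n = n₀ + ν ξ):
  CH₄: 33.3 − 1(23.58) = 9.724
  O₂: 146 − 2(23.58) = 98.83
  N₂: 549.2 (inert)
  CO₂: 0 + 1(23.58) = 23.58
  H₂O: 0 + 2(23.58) = 47.15

47.2 kmol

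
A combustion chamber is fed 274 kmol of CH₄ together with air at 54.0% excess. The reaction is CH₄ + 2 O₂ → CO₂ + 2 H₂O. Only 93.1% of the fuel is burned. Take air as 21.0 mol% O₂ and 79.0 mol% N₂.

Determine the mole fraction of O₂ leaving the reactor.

0.0777

Stoichiometric O₂ = 2 × 274 = 548 kmol; O₂ fed = 548 × 1.540 = 843.9 kmol.
N₂ fed = 843.9 × 79/21 = 3175 kmol.
Fuel reacted = 0.931 × 274 → ξ = 255.1 kmol.
Outlet (n = n₀ + ν ξ):
  CH₄: 274 − 1(255.1) = 18.91
  O₂: 843.9 − 2(255.1) = 333.7
  N₂: 3175 (inert)
  CO₂: 0 + 1(255.1) = 255.1
  H₂O: 0 + 2(255.1) = 510.2
Total out = 4293 kmol; y_O₂ = 333.7 / 4293 = 0.07774.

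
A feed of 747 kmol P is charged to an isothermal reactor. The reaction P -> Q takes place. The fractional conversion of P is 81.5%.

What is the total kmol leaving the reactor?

747 kmol

P reacted = 0.815 × 747 = 608.8 kmol; ν_P = −1, so ξ = 608.8/1 = 608.8 kmol.
Outlet amounts (n = n₀ + ν ξ):
  P: 747 − 1(608.8) = 138.2
  Q: 0 + 1(608.8) = 608.8
Total out = 138.2 + 608.8 = 747 kmol.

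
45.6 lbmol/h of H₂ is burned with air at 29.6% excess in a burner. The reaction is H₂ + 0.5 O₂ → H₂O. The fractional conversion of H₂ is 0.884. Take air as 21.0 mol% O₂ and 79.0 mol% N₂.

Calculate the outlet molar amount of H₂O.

40.3 lbmol/h

Stoichiometric O₂ = 0.5 × 45.6 = 22.8 lbmol/h; O₂ fed = 22.8 × 1.296 = 29.55 lbmol/h.
N₂ fed = 29.55 × 79/21 = 111.2 lbmol/h.
Fuel reacted = 0.884 × 45.6 → ξ = 40.31 lbmol/h.
Outlet (n = n₀ + ν ξ):
  H₂: 45.6 − 1(40.31) = 5.29
  O₂: 29.55 − 0.5(40.31) = 9.394
  N₂: 111.2 (inert)
  H₂O: 0 + 1(40.31) = 40.31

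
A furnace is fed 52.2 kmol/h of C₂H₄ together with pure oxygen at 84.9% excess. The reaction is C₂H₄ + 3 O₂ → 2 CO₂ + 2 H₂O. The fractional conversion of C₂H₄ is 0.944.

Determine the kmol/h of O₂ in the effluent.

Stoichiometric O₂ = 3 × 52.2 = 156.6 kmol/h; O₂ fed = 156.6 × 1.849 = 289.6 kmol/h.
Fuel reacted = 0.944 × 52.2 → ξ = 49.28 kmol/h.
Outlet (n = n₀ + ν ξ):
  C₂H₄: 52.2 − 1(49.28) = 2.923
  O₂: 289.6 − 3(49.28) = 141.7
  CO₂: 0 + 2(49.28) = 98.55
  H₂O: 0 + 2(49.28) = 98.55

142 kmol/h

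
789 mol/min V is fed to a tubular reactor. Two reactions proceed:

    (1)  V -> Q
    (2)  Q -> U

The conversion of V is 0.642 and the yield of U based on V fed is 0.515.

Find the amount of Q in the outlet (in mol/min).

100 mol/min

Conversion of V: V consumed = 1ξ₁ = 0.642 × 789 → ξ₁ = 506.5 mol/min.
Yield of U: 1ξ₂ / 789 = 0.515 → ξ₂ = 406.3 mol/min.
Outlet amounts (n = n₀ + Σ ν·ξ):
  V: 789 − 1(506.5) = 282.5
  Q: 0 + 1(506.5) − 1(406.3) = 100.2
  U: 0 + 1(406.3) = 406.3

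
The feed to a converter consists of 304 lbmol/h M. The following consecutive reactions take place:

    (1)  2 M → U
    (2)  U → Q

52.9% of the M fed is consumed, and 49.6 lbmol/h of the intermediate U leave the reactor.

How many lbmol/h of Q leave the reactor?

30.8 lbmol/h

Conversion of M: M consumed = 2ξ₁ = 0.529 × 304 → ξ₁ = 80.41 lbmol/h.
U balance: n_U = 0 + 1ξ₁ − 1ξ₂ = 49.6 → ξ₂ = (1·80.41 − 49.6)/1 = 30.81 lbmol/h.
Outlet amounts (n = n₀ + Σ ν·ξ):
  M: 304 − 2(80.41) = 143.2
  U: 0 + 1(80.41) − 1(30.81) = 49.6
  Q: 0 + 1(30.81) = 30.81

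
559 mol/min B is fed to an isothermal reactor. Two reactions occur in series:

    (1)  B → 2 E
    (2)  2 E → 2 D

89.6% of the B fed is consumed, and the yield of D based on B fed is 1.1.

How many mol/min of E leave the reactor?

Conversion of B: B consumed = 1ξ₁ = 0.896 × 559 → ξ₁ = 500.9 mol/min.
Yield of D: 2ξ₂ / 559 = 1.1 → ξ₂ = 307.5 mol/min.
Outlet amounts (n = n₀ + Σ ν·ξ):
  B: 559 − 1(500.9) = 58.14
  E: 0 + 2(500.9) − 2(307.5) = 386.8
  D: 0 + 2(307.5) = 614.9

387 mol/min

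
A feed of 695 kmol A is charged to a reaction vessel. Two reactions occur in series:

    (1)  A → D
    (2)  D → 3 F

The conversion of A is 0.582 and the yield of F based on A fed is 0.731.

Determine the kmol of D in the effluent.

235 kmol

Conversion of A: A consumed = 1ξ₁ = 0.582 × 695 → ξ₁ = 404.5 kmol.
Yield of F: 3ξ₂ / 695 = 0.731 → ξ₂ = 169.3 kmol.
Outlet amounts (n = n₀ + Σ ν·ξ):
  A: 695 − 1(404.5) = 290.5
  D: 0 + 1(404.5) − 1(169.3) = 235.1
  F: 0 + 3(169.3) = 508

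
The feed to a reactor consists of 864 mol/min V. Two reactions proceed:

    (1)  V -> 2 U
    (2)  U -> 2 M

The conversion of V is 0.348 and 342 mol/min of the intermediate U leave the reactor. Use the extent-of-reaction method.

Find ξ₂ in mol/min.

Conversion of V: V consumed = 1ξ₁ = 0.348 × 864 → ξ₁ = 300.7 mol/min.
U balance: n_U = 0 + 2ξ₁ − 1ξ₂ = 342 → ξ₂ = (2·300.7 − 342)/1 = 259.3 mol/min.
Outlet amounts (n = n₀ + Σ ν·ξ):
  V: 864 − 1(300.7) = 563.3
  U: 0 + 2(300.7) − 1(259.3) = 342
  M: 0 + 2(259.3) = 518.7

ξ₂ = 259 mol/min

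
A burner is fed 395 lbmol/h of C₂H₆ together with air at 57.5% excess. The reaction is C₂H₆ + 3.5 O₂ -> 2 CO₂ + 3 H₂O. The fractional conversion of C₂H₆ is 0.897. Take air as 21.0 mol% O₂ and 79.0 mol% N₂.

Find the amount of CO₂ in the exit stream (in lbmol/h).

Stoichiometric O₂ = 3.5 × 395 = 1382 lbmol/h; O₂ fed = 1382 × 1.575 = 2177 lbmol/h.
N₂ fed = 2177 × 79/21 = 8191 lbmol/h.
Fuel reacted = 0.897 × 395 → ξ = 354.3 lbmol/h.
Outlet (n = n₀ + ν ξ):
  C₂H₆: 395 − 1(354.3) = 40.69
  O₂: 2177 − 3.5(354.3) = 937.3
  N₂: 8191 (inert)
  CO₂: 0 + 2(354.3) = 708.6
  H₂O: 0 + 3(354.3) = 1063

709 lbmol/h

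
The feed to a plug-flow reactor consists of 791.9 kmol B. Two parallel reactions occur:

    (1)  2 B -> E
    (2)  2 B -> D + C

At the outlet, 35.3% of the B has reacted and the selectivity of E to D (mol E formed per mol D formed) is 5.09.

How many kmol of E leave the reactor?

Conversion of B: B consumed = 0.353 × 791.9 = 279.5 kmol = 2ξ₁ + 2ξ₂.
Selectivity: 1ξ₁ / (1ξ₂) = 5.09 → ξ₁ = 5.09 ξ₂.
Substitute: (2·5.09 + 2) ξ₂ = 279.5 → ξ₂ = 22.95 kmol, ξ₁ = 116.8 kmol.
Outlet amounts (n = n₀ + Σ ν·ξ):
  B: 791.9 − 2(116.8) − 2(22.95) = 512.4
  E: 0 + 1(116.8) = 116.8
  D: 0 + 1(22.95) = 22.95
  C: 0 + 1(22.95) = 22.95

117 kmol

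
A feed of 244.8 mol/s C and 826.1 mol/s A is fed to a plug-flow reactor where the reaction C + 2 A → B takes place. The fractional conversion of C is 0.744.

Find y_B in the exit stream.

0.258

C reacted = 0.744 × 244.8 = 182.1 mol/s; ν_C = −1, so ξ = 182.1/1 = 182.1 mol/s.
Outlet amounts (n = n₀ + ν ξ):
  C: 244.8 − 1(182.1) = 62.67
  A: 826.1 − 2(182.1) = 461.8
  B: 0 + 1(182.1) = 182.1
Total out = 706.6 mol/s; y_B = 182.1 / 706.6 = 0.2577.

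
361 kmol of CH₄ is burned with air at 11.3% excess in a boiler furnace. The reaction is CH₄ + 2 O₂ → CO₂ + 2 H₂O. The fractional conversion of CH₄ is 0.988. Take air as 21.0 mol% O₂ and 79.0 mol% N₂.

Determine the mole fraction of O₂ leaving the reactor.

Stoichiometric O₂ = 2 × 361 = 722 kmol; O₂ fed = 722 × 1.113 = 803.6 kmol.
N₂ fed = 803.6 × 79/21 = 3023 kmol.
Fuel reacted = 0.988 × 361 → ξ = 356.7 kmol.
Outlet (n = n₀ + ν ξ):
  CH₄: 361 − 1(356.7) = 4.332
  O₂: 803.6 − 2(356.7) = 90.25
  N₂: 3023 (inert)
  CO₂: 0 + 1(356.7) = 356.7
  H₂O: 0 + 2(356.7) = 713.3
Total out = 4188 kmol; y_O₂ = 90.25 / 4188 = 0.02155.

0.0216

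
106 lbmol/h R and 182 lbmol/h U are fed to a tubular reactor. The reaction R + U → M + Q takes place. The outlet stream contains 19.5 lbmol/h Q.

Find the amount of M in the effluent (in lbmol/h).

19.5 lbmol/h

For Q: n = n₀ + 1ξ → 19.5 = 0 + 1ξ, giving ξ = 19.5 lbmol/h.
Outlet amounts (n = n₀ + ν ξ):
  R: 106 − 1(19.5) = 86.5
  U: 182 − 1(19.5) = 162.5
  M: 0 + 1(19.5) = 19.5
  Q: 0 + 1(19.5) = 19.5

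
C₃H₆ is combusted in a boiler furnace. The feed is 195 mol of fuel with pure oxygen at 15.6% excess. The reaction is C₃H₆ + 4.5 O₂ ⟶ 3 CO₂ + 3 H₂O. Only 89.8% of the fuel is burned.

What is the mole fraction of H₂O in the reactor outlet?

Stoichiometric O₂ = 4.5 × 195 = 877.5 mol; O₂ fed = 877.5 × 1.156 = 1014 mol.
Fuel reacted = 0.898 × 195 → ξ = 175.1 mol.
Outlet (n = n₀ + ν ξ):
  C₃H₆: 195 − 1(175.1) = 19.89
  O₂: 1014 − 4.5(175.1) = 226.4
  CO₂: 0 + 3(175.1) = 525.3
  H₂O: 0 + 3(175.1) = 525.3
Total out = 1297 mol; y_H₂O = 525.3 / 1297 = 0.4051.

0.405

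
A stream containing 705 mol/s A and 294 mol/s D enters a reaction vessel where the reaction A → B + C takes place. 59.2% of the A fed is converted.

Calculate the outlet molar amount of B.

417 mol/s

A reacted = 0.592 × 705 = 417.4 mol/s; ν_A = −1, so ξ = 417.4/1 = 417.4 mol/s.
Outlet amounts (n = n₀ + ν ξ):
  A: 705 − 1(417.4) = 287.6
  B: 0 + 1(417.4) = 417.4
  C: 0 + 1(417.4) = 417.4
  D: 294 (inert)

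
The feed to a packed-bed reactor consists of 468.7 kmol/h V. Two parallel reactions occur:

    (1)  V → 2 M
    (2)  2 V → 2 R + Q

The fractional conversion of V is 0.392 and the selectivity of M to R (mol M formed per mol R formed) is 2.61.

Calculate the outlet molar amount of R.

79.7 kmol/h

Conversion of V: V consumed = 0.392 × 468.7 = 183.7 kmol/h = 1ξ₁ + 2ξ₂.
Selectivity: 2ξ₁ / (2ξ₂) = 2.61 → ξ₁ = 2.61 ξ₂.
Substitute: (1·2.61 + 2) ξ₂ = 183.7 → ξ₂ = 39.85 kmol/h, ξ₁ = 104 kmol/h.
Outlet amounts (n = n₀ + Σ ν·ξ):
  V: 468.7 − 1(104) − 2(39.85) = 285
  M: 0 + 2(104) = 208
  R: 0 + 2(39.85) = 79.71
  Q: 0 + 1(39.85) = 39.85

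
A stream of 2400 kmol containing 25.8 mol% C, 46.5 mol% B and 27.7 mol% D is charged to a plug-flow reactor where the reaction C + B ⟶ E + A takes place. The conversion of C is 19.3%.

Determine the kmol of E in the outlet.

120 kmol

C reacted = 0.193 × 619.2 = 119.5 kmol; ν_C = −1, so ξ = 119.5/1 = 119.5 kmol.
Outlet amounts (n = n₀ + ν ξ):
  C: 619.2 − 1(119.5) = 499.7
  B: 1116 − 1(119.5) = 996.5
  E: 0 + 1(119.5) = 119.5
  A: 0 + 1(119.5) = 119.5
  D: 664.8 (inert)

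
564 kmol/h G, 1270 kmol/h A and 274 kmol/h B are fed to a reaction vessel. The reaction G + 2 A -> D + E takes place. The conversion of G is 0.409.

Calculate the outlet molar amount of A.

G reacted = 0.409 × 564 = 230.7 kmol/h; ν_G = −1, so ξ = 230.7/1 = 230.7 kmol/h.
Outlet amounts (n = n₀ + ν ξ):
  G: 564 − 1(230.7) = 333.3
  A: 1270 − 2(230.7) = 808.6
  D: 0 + 1(230.7) = 230.7
  E: 0 + 1(230.7) = 230.7
  B: 274 (inert)

809 kmol/h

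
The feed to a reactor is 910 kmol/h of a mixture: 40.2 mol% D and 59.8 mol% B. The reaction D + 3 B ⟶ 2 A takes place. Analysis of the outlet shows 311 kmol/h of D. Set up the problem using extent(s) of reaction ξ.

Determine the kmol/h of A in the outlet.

110 kmol/h

For D: n = n₀ − 1ξ → 311 = 365.8 − 1ξ, giving ξ = 54.82 kmol/h.
Outlet amounts (n = n₀ + ν ξ):
  D: 365.8 − 1(54.82) = 311
  B: 544.2 − 3(54.82) = 379.7
  A: 0 + 2(54.82) = 109.6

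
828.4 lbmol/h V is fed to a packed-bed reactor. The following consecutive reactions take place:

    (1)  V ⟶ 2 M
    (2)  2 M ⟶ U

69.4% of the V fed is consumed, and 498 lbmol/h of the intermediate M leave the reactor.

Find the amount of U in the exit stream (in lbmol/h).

326 lbmol/h

Conversion of V: V consumed = 1ξ₁ = 0.694 × 828.4 → ξ₁ = 574.9 lbmol/h.
M balance: n_M = 0 + 2ξ₁ − 2ξ₂ = 498 → ξ₂ = (2·574.9 − 498)/2 = 325.9 lbmol/h.
Outlet amounts (n = n₀ + Σ ν·ξ):
  V: 828.4 − 1(574.9) = 253.5
  M: 0 + 2(574.9) − 2(325.9) = 498
  U: 0 + 1(325.9) = 325.9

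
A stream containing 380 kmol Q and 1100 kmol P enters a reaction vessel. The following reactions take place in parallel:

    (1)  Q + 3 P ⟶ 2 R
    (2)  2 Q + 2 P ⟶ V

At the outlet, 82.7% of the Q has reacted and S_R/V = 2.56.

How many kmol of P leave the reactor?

540 kmol

Conversion of Q: Q consumed = 0.827 × 380 = 314.3 kmol = 1ξ₁ + 2ξ₂.
Selectivity: 2ξ₁ / (1ξ₂) = 2.56 → ξ₁ = 1.28 ξ₂.
Substitute: (1·1.28 + 2) ξ₂ = 314.3 → ξ₂ = 95.81 kmol, ξ₁ = 122.6 kmol.
Outlet amounts (n = n₀ + Σ ν·ξ):
  Q: 380 − 1(122.6) − 2(95.81) = 65.74
  P: 1100 − 3(122.6) − 2(95.81) = 540.5
  R: 0 + 2(122.6) = 245.3
  V: 0 + 1(95.81) = 95.81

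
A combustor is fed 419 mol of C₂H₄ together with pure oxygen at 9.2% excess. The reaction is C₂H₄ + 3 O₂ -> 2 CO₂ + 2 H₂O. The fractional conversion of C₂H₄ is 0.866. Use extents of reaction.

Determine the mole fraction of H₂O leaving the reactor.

Stoichiometric O₂ = 3 × 419 = 1257 mol; O₂ fed = 1257 × 1.092 = 1373 mol.
Fuel reacted = 0.866 × 419 → ξ = 362.9 mol.
Outlet (n = n₀ + ν ξ):
  C₂H₄: 419 − 1(362.9) = 56.15
  O₂: 1373 − 3(362.9) = 284.1
  CO₂: 0 + 2(362.9) = 725.7
  H₂O: 0 + 2(362.9) = 725.7
Total out = 1792 mol; y_H₂O = 725.7 / 1792 = 0.4051.

0.405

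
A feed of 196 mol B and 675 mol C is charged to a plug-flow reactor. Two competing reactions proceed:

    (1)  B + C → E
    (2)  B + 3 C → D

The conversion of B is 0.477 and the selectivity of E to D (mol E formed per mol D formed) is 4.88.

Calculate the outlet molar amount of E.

Conversion of B: B consumed = 0.477 × 196 = 93.49 mol = 1ξ₁ + 1ξ₂.
Selectivity: 1ξ₁ / (1ξ₂) = 4.88 → ξ₁ = 4.88 ξ₂.
Substitute: (1·4.88 + 1) ξ₂ = 93.49 → ξ₂ = 15.9 mol, ξ₁ = 77.59 mol.
Outlet amounts (n = n₀ + Σ ν·ξ):
  B: 196 − 1(77.59) − 1(15.9) = 102.5
  C: 675 − 1(77.59) − 3(15.9) = 549.7
  E: 0 + 1(77.59) = 77.59
  D: 0 + 1(15.9) = 15.9

77.6 mol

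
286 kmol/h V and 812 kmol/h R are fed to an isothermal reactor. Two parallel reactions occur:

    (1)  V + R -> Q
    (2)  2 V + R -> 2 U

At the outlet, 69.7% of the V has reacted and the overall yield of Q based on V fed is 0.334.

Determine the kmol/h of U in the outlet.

Yield of Q: 1ξ₁ / 286 = 0.334 → ξ₁ = 95.52 kmol/h.
Conversion of V: 1ξ₁ + 2ξ₂ = 0.697 × 286 = 199.3 → ξ₂ = 51.91 kmol/h.
Outlet amounts (n = n₀ + Σ ν·ξ):
  V: 286 − 1(95.52) − 2(51.91) = 86.66
  R: 812 − 1(95.52) − 1(51.91) = 664.6
  Q: 0 + 1(95.52) = 95.52
  U: 0 + 2(51.91) = 103.8

104 kmol/h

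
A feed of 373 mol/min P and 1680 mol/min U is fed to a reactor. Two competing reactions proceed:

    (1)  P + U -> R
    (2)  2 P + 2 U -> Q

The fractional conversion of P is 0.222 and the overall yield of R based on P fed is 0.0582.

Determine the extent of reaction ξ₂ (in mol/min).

Yield of R: 1ξ₁ / 373 = 0.0582 → ξ₁ = 21.71 mol/min.
Conversion of P: 1ξ₁ + 2ξ₂ = 0.222 × 373 = 82.81 → ξ₂ = 30.55 mol/min.
Outlet amounts (n = n₀ + Σ ν·ξ):
  P: 373 − 1(21.71) − 2(30.55) = 290.2
  U: 1680 − 1(21.71) − 2(30.55) = 1597
  R: 0 + 1(21.71) = 21.71
  Q: 0 + 1(30.55) = 30.55

ξ₂ = 30.5 mol/min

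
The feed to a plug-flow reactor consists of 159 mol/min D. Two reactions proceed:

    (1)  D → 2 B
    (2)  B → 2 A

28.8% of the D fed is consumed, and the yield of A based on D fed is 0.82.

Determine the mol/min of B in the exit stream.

26.4 mol/min

Conversion of D: D consumed = 1ξ₁ = 0.288 × 159 → ξ₁ = 45.79 mol/min.
Yield of A: 2ξ₂ / 159 = 0.82 → ξ₂ = 65.19 mol/min.
Outlet amounts (n = n₀ + Σ ν·ξ):
  D: 159 − 1(45.79) = 113.2
  B: 0 + 2(45.79) − 1(65.19) = 26.39
  A: 0 + 2(65.19) = 130.4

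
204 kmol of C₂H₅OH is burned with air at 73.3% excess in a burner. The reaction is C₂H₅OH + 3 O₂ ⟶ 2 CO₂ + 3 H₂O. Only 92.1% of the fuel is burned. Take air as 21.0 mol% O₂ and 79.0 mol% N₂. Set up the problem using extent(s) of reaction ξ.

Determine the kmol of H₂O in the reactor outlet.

564 kmol

Stoichiometric O₂ = 3 × 204 = 612 kmol; O₂ fed = 612 × 1.733 = 1061 kmol.
N₂ fed = 1061 × 79/21 = 3990 kmol.
Fuel reacted = 0.921 × 204 → ξ = 187.9 kmol.
Outlet (n = n₀ + ν ξ):
  C₂H₅OH: 204 − 1(187.9) = 16.12
  O₂: 1061 − 3(187.9) = 496.9
  N₂: 3990 (inert)
  CO₂: 0 + 2(187.9) = 375.8
  H₂O: 0 + 3(187.9) = 563.7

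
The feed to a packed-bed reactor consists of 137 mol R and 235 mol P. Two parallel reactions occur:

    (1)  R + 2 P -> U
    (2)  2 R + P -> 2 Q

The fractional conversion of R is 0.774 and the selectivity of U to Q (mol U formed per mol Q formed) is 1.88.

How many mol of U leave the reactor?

Conversion of R: R consumed = 0.774 × 137 = 106 mol = 1ξ₁ + 2ξ₂.
Selectivity: 1ξ₁ / (2ξ₂) = 1.88 → ξ₁ = 3.76 ξ₂.
Substitute: (1·3.76 + 2) ξ₂ = 106 → ξ₂ = 18.41 mol, ξ₁ = 69.22 mol.
Outlet amounts (n = n₀ + Σ ν·ξ):
  R: 137 − 1(69.22) − 2(18.41) = 30.96
  P: 235 − 2(69.22) − 1(18.41) = 78.15
  U: 0 + 1(69.22) = 69.22
  Q: 0 + 2(18.41) = 36.82

69.2 mol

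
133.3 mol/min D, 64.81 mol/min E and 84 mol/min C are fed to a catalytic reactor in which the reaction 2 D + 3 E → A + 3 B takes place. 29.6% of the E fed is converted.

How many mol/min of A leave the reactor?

E reacted = 0.296 × 64.81 = 19.18 mol/min; ν_E = −3, so ξ = 19.18/3 = 6.395 mol/min.
Outlet amounts (n = n₀ + ν ξ):
  D: 133.3 − 2(6.395) = 120.5
  E: 64.81 − 3(6.395) = 45.63
  A: 0 + 1(6.395) = 6.395
  B: 0 + 3(6.395) = 19.18
  C: 84 (inert)

6.39 mol/min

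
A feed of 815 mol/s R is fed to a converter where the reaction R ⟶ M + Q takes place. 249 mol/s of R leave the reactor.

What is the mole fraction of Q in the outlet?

0.41

For R: n = n₀ − 1ξ → 249 = 815 − 1ξ, giving ξ = 566 mol/s.
Outlet amounts (n = n₀ + ν ξ):
  R: 815 − 1(566) = 249
  M: 0 + 1(566) = 566
  Q: 0 + 1(566) = 566
Total out = 1381 mol/s; y_Q = 566 / 1381 = 0.4098.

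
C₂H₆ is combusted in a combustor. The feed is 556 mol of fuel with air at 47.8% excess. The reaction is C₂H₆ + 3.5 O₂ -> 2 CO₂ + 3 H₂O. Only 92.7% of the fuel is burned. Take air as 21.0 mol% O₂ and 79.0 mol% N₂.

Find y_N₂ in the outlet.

0.746

Stoichiometric O₂ = 3.5 × 556 = 1946 mol; O₂ fed = 1946 × 1.478 = 2876 mol.
N₂ fed = 2876 × 79/21 = 10820 mol.
Fuel reacted = 0.927 × 556 → ξ = 515.4 mol.
Outlet (n = n₀ + ν ξ):
  C₂H₆: 556 − 1(515.4) = 40.59
  O₂: 2876 − 3.5(515.4) = 1072
  N₂: 10820 (inert)
  CO₂: 0 + 2(515.4) = 1031
  H₂O: 0 + 3(515.4) = 1546
Total out = 14510 mol; y_N₂ = 10820 / 14510 = 0.7457.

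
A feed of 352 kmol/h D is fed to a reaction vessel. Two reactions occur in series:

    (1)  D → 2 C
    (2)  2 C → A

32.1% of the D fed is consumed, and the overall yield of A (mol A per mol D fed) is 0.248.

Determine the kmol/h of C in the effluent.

Conversion of D: D consumed = 1ξ₁ = 0.321 × 352 → ξ₁ = 113 kmol/h.
Yield of A: 1ξ₂ / 352 = 0.248 → ξ₂ = 87.3 kmol/h.
Outlet amounts (n = n₀ + Σ ν·ξ):
  D: 352 − 1(113) = 239
  C: 0 + 2(113) − 2(87.3) = 51.39
  A: 0 + 1(87.3) = 87.3

51.4 kmol/h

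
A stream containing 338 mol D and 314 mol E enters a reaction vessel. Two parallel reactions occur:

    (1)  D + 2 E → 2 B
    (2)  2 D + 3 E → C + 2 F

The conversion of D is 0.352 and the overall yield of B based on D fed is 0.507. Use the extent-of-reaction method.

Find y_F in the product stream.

Yield of B: 2ξ₁ / 338 = 0.507 → ξ₁ = 85.68 mol.
Conversion of D: 1ξ₁ + 2ξ₂ = 0.352 × 338 = 119 → ξ₂ = 16.65 mol.
Outlet amounts (n = n₀ + Σ ν·ξ):
  D: 338 − 1(85.68) − 2(16.65) = 219
  E: 314 − 2(85.68) − 3(16.65) = 92.69
  B: 0 + 2(85.68) = 171.4
  C: 0 + 1(16.65) = 16.65
  F: 0 + 2(16.65) = 33.29
Total out = 533 mol; y_F = 33.29 / 533 = 0.06246.

0.0625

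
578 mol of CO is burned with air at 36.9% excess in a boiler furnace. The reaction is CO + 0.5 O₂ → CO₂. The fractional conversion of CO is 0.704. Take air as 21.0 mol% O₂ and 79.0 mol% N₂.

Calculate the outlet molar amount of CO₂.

Stoichiometric O₂ = 0.5 × 578 = 289 mol; O₂ fed = 289 × 1.369 = 395.6 mol.
N₂ fed = 395.6 × 79/21 = 1488 mol.
Fuel reacted = 0.704 × 578 → ξ = 406.9 mol.
Outlet (n = n₀ + ν ξ):
  CO: 578 − 1(406.9) = 171.1
  O₂: 395.6 − 0.5(406.9) = 192.2
  N₂: 1488 (inert)
  CO₂: 0 + 1(406.9) = 406.9

407 mol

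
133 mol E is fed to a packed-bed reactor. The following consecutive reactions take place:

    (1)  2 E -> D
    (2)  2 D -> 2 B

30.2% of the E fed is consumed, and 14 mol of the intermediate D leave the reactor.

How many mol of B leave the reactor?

6.08 mol

Conversion of E: E consumed = 2ξ₁ = 0.302 × 133 → ξ₁ = 20.08 mol.
D balance: n_D = 0 + 1ξ₁ − 2ξ₂ = 14 → ξ₂ = (1·20.08 − 14)/2 = 3.041 mol.
Outlet amounts (n = n₀ + Σ ν·ξ):
  E: 133 − 2(20.08) = 92.83
  D: 0 + 1(20.08) − 2(3.041) = 14
  B: 0 + 2(3.041) = 6.083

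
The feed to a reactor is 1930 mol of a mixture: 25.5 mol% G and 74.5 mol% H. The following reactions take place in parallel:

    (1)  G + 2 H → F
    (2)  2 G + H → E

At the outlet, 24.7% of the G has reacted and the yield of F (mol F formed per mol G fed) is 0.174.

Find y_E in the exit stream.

0.0104

Yield of F: 1ξ₁ / 492.1 = 0.174 → ξ₁ = 85.63 mol.
Conversion of G: 1ξ₁ + 2ξ₂ = 0.247 × 492.1 = 121.6 → ξ₂ = 17.96 mol.
Outlet amounts (n = n₀ + Σ ν·ξ):
  G: 492.1 − 1(85.63) − 2(17.96) = 370.6
  H: 1438 − 2(85.63) − 1(17.96) = 1249
  F: 0 + 1(85.63) = 85.63
  E: 0 + 1(17.96) = 17.96
Total out = 1723 mol; y_E = 17.96 / 1723 = 0.01043.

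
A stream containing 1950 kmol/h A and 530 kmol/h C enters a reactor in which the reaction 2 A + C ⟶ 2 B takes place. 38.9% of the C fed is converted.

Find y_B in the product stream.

0.181

C reacted = 0.389 × 530 = 206.2 kmol/h; ν_C = −1, so ξ = 206.2/1 = 206.2 kmol/h.
Outlet amounts (n = n₀ + ν ξ):
  A: 1950 − 2(206.2) = 1538
  C: 530 − 1(206.2) = 323.8
  B: 0 + 2(206.2) = 412.3
Total out = 2274 kmol/h; y_B = 412.3 / 2274 = 0.1813.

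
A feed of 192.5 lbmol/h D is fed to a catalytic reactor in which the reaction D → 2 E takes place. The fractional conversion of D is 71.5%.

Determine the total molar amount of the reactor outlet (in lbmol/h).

D reacted = 0.715 × 192.5 = 137.6 lbmol/h; ν_D = −1, so ξ = 137.6/1 = 137.6 lbmol/h.
Outlet amounts (n = n₀ + ν ξ):
  D: 192.5 − 1(137.6) = 54.86
  E: 0 + 2(137.6) = 275.3
Total out = 54.86 + 275.3 = 330.1 lbmol/h.

330 lbmol/h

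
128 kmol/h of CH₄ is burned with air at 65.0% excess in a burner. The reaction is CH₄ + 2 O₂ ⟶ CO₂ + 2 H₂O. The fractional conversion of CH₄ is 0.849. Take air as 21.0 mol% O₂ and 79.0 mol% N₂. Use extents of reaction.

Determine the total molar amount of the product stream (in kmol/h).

Stoichiometric O₂ = 2 × 128 = 256 kmol/h; O₂ fed = 256 × 1.650 = 422.4 kmol/h.
N₂ fed = 422.4 × 79/21 = 1589 kmol/h.
Fuel reacted = 0.849 × 128 → ξ = 108.7 kmol/h.
Outlet (n = n₀ + ν ξ):
  CH₄: 128 − 1(108.7) = 19.33
  O₂: 422.4 − 2(108.7) = 205.1
  N₂: 1589 (inert)
  CO₂: 0 + 1(108.7) = 108.7
  H₂O: 0 + 2(108.7) = 217.3
Total out = 19.33 + 205.1 + 1589 + 108.7 + 217.3 = 2139 kmol/h.

2140 kmol/h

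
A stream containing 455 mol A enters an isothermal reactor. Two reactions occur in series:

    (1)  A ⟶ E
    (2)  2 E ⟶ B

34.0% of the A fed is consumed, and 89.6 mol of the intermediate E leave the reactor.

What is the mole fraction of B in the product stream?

Conversion of A: A consumed = 1ξ₁ = 0.34 × 455 → ξ₁ = 154.7 mol.
E balance: n_E = 0 + 1ξ₁ − 2ξ₂ = 89.6 → ξ₂ = (1·154.7 − 89.6)/2 = 32.55 mol.
Outlet amounts (n = n₀ + Σ ν·ξ):
  A: 455 − 1(154.7) = 300.3
  E: 0 + 1(154.7) − 2(32.55) = 89.6
  B: 0 + 1(32.55) = 32.55
Total out = 422.4 mol; y_B = 32.55 / 422.4 = 0.07705.

0.0771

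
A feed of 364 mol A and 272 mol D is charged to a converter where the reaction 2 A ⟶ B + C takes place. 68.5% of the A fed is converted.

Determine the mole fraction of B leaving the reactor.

0.196

A reacted = 0.685 × 364 = 249.3 mol; ν_A = −2, so ξ = 249.3/2 = 124.7 mol.
Outlet amounts (n = n₀ + ν ξ):
  A: 364 − 2(124.7) = 114.7
  B: 0 + 1(124.7) = 124.7
  C: 0 + 1(124.7) = 124.7
  D: 272 (inert)
Total out = 636 mol; y_B = 124.7 / 636 = 0.196.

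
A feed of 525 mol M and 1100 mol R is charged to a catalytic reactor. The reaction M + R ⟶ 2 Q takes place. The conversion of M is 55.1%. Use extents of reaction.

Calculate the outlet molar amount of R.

811 mol

M reacted = 0.551 × 525 = 289.3 mol; ν_M = −1, so ξ = 289.3/1 = 289.3 mol.
Outlet amounts (n = n₀ + ν ξ):
  M: 525 − 1(289.3) = 235.7
  R: 1100 − 1(289.3) = 810.7
  Q: 0 + 2(289.3) = 578.6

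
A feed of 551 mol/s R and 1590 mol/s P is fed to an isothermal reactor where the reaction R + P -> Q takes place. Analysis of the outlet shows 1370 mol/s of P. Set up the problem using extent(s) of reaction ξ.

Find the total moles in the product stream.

For P: n = n₀ − 1ξ → 1370 = 1590 − 1ξ, giving ξ = 220 mol/s.
Outlet amounts (n = n₀ + ν ξ):
  R: 551 − 1(220) = 331
  P: 1590 − 1(220) = 1370
  Q: 0 + 1(220) = 220
Total out = 331 + 1370 + 220 = 1921 mol/s.

1920 mol/s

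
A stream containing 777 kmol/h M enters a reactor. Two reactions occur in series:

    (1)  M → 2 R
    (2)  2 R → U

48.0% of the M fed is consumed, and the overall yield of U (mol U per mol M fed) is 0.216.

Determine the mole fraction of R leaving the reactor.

0.418

Conversion of M: M consumed = 1ξ₁ = 0.48 × 777 → ξ₁ = 373 kmol/h.
Yield of U: 1ξ₂ / 777 = 0.216 → ξ₂ = 167.8 kmol/h.
Outlet amounts (n = n₀ + Σ ν·ξ):
  M: 777 − 1(373) = 404
  R: 0 + 2(373) − 2(167.8) = 410.3
  U: 0 + 1(167.8) = 167.8
Total out = 982.1 kmol/h; y_R = 410.3 / 982.1 = 0.4177.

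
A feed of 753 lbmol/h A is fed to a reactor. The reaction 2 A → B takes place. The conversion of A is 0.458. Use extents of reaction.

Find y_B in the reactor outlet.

0.297

A reacted = 0.458 × 753 = 344.9 lbmol/h; ν_A = −2, so ξ = 344.9/2 = 172.4 lbmol/h.
Outlet amounts (n = n₀ + ν ξ):
  A: 753 − 2(172.4) = 408.1
  B: 0 + 1(172.4) = 172.4
Total out = 580.6 lbmol/h; y_B = 172.4 / 580.6 = 0.297.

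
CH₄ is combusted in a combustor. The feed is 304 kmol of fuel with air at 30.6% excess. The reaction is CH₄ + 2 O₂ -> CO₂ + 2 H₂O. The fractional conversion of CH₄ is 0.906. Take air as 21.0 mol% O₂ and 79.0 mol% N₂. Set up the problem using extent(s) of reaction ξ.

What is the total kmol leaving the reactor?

4090 kmol

Stoichiometric O₂ = 2 × 304 = 608 kmol; O₂ fed = 608 × 1.306 = 794 kmol.
N₂ fed = 794 × 79/21 = 2987 kmol.
Fuel reacted = 0.906 × 304 → ξ = 275.4 kmol.
Outlet (n = n₀ + ν ξ):
  CH₄: 304 − 1(275.4) = 28.58
  O₂: 794 − 2(275.4) = 243.2
  N₂: 2987 (inert)
  CO₂: 0 + 1(275.4) = 275.4
  H₂O: 0 + 2(275.4) = 550.8
Total out = 28.58 + 243.2 + 2987 + 275.4 + 550.8 = 4085 kmol.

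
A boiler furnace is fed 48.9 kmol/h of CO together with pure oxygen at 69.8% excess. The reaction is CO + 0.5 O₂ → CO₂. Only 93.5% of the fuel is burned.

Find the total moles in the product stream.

Stoichiometric O₂ = 0.5 × 48.9 = 24.45 kmol/h; O₂ fed = 24.45 × 1.698 = 41.52 kmol/h.
Fuel reacted = 0.935 × 48.9 → ξ = 45.72 kmol/h.
Outlet (n = n₀ + ν ξ):
  CO: 48.9 − 1(45.72) = 3.178
  O₂: 41.52 − 0.5(45.72) = 18.66
  CO₂: 0 + 1(45.72) = 45.72
Total out = 3.178 + 18.66 + 45.72 = 67.56 kmol/h.

67.6 kmol/h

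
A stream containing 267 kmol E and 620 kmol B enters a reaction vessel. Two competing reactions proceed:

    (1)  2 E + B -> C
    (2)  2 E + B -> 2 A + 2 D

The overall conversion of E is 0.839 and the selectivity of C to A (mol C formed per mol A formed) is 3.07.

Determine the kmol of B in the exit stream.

508 kmol

Conversion of E: E consumed = 0.839 × 267 = 224 kmol = 2ξ₁ + 2ξ₂.
Selectivity: 1ξ₁ / (2ξ₂) = 3.07 → ξ₁ = 6.14 ξ₂.
Substitute: (2·6.14 + 2) ξ₂ = 224 → ξ₂ = 15.69 kmol, ξ₁ = 96.32 kmol.
Outlet amounts (n = n₀ + Σ ν·ξ):
  E: 267 − 2(96.32) − 2(15.69) = 42.99
  B: 620 − 1(96.32) − 1(15.69) = 508
  C: 0 + 1(96.32) = 96.32
  A: 0 + 2(15.69) = 31.37
  D: 0 + 2(15.69) = 31.37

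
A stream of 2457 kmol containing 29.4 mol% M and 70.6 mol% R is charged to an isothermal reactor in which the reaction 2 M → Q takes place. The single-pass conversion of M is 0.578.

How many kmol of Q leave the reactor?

M reacted = 0.578 × 722.4 = 417.5 kmol; ν_M = −2, so ξ = 417.5/2 = 208.8 kmol.
Outlet amounts (n = n₀ + ν ξ):
  M: 722.4 − 2(208.8) = 304.8
  Q: 0 + 1(208.8) = 208.8
  R: 1735 (inert)

209 kmol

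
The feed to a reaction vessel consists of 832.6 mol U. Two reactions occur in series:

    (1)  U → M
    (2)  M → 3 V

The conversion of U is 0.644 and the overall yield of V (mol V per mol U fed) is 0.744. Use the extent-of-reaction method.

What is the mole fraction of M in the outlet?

Conversion of U: U consumed = 1ξ₁ = 0.644 × 832.6 → ξ₁ = 536.2 mol.
Yield of V: 3ξ₂ / 832.6 = 0.744 → ξ₂ = 206.5 mol.
Outlet amounts (n = n₀ + Σ ν·ξ):
  U: 832.6 − 1(536.2) = 296.4
  M: 0 + 1(536.2) − 1(206.5) = 329.7
  V: 0 + 3(206.5) = 619.5
Total out = 1246 mol; y_M = 329.7 / 1246 = 0.2647.

0.265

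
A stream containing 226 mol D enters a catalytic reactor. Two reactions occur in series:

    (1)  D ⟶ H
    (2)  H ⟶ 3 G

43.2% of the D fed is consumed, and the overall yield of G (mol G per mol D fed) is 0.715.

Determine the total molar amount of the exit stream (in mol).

Conversion of D: D consumed = 1ξ₁ = 0.432 × 226 → ξ₁ = 97.63 mol.
Yield of G: 3ξ₂ / 226 = 0.715 → ξ₂ = 53.86 mol.
Outlet amounts (n = n₀ + Σ ν·ξ):
  D: 226 − 1(97.63) = 128.4
  H: 0 + 1(97.63) − 1(53.86) = 43.77
  G: 0 + 3(53.86) = 161.6
Total out = 128.4 + 43.77 + 161.6 = 333.7 mol.

334 mol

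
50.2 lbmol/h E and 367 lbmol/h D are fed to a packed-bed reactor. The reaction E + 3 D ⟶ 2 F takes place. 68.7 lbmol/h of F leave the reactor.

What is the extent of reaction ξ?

For F: n = n₀ + 2ξ → 68.7 = 0 + 2ξ, giving ξ = 34.35 lbmol/h.
Outlet amounts (n = n₀ + ν ξ):
  E: 50.2 − 1(34.35) = 15.85
  D: 367 − 3(34.35) = 263.9
  F: 0 + 2(34.35) = 68.7

ξ = 34.4 lbmol/h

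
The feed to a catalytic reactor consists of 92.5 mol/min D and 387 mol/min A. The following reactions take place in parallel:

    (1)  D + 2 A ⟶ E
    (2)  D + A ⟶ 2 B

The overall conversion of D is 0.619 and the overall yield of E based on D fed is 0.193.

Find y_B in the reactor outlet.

0.178

Yield of E: 1ξ₁ / 92.5 = 0.193 → ξ₁ = 17.85 mol/min.
Conversion of D: 1ξ₁ + 1ξ₂ = 0.619 × 92.5 = 57.26 → ξ₂ = 39.41 mol/min.
Outlet amounts (n = n₀ + Σ ν·ξ):
  D: 92.5 − 1(17.85) − 1(39.41) = 35.24
  A: 387 − 2(17.85) − 1(39.41) = 311.9
  E: 0 + 1(17.85) = 17.85
  B: 0 + 2(39.41) = 78.81
Total out = 443.8 mol/min; y_B = 78.81 / 443.8 = 0.1776.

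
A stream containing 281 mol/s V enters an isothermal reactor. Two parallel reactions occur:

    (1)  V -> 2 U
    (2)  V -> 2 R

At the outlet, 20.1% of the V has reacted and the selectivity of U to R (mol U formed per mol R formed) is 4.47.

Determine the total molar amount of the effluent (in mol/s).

Conversion of V: V consumed = 0.201 × 281 = 56.48 mol/s = 1ξ₁ + 1ξ₂.
Selectivity: 2ξ₁ / (2ξ₂) = 4.47 → ξ₁ = 4.47 ξ₂.
Substitute: (1·4.47 + 1) ξ₂ = 56.48 → ξ₂ = 10.33 mol/s, ξ₁ = 46.16 mol/s.
Outlet amounts (n = n₀ + Σ ν·ξ):
  V: 281 − 1(46.16) − 1(10.33) = 224.5
  U: 0 + 2(46.16) = 92.31
  R: 0 + 2(10.33) = 20.65
Total out = 224.5 + 92.31 + 20.65 = 337.5 mol/s.

337 mol/s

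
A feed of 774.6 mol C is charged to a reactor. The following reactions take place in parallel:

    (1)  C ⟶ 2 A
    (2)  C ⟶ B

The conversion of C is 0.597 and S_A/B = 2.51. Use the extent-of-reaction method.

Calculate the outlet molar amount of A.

515 mol

Conversion of C: C consumed = 0.597 × 774.6 = 462.4 mol = 1ξ₁ + 1ξ₂.
Selectivity: 2ξ₁ / (1ξ₂) = 2.51 → ξ₁ = 1.255 ξ₂.
Substitute: (1·1.255 + 1) ξ₂ = 462.4 → ξ₂ = 205.1 mol, ξ₁ = 257.4 mol.
Outlet amounts (n = n₀ + Σ ν·ξ):
  C: 774.6 − 1(257.4) − 1(205.1) = 312.2
  A: 0 + 2(257.4) = 514.7
  B: 0 + 1(205.1) = 205.1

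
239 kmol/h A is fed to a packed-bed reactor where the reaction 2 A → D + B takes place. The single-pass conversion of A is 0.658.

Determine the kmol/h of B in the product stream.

78.6 kmol/h

A reacted = 0.658 × 239 = 157.3 kmol/h; ν_A = −2, so ξ = 157.3/2 = 78.63 kmol/h.
Outlet amounts (n = n₀ + ν ξ):
  A: 239 − 2(78.63) = 81.74
  D: 0 + 1(78.63) = 78.63
  B: 0 + 1(78.63) = 78.63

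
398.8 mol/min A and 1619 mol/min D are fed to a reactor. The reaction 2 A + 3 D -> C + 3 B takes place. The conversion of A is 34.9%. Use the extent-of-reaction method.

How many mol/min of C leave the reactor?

A reacted = 0.349 × 398.8 = 139.2 mol/min; ν_A = −2, so ξ = 139.2/2 = 69.59 mol/min.
Outlet amounts (n = n₀ + ν ξ):
  A: 398.8 − 2(69.59) = 259.6
  D: 1619 − 3(69.59) = 1410
  C: 0 + 1(69.59) = 69.59
  B: 0 + 3(69.59) = 208.8

69.6 mol/min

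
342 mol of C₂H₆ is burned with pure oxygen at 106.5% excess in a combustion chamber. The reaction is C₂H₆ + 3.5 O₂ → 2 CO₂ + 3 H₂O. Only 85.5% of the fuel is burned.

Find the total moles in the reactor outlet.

Stoichiometric O₂ = 3.5 × 342 = 1197 mol; O₂ fed = 1197 × 2.065 = 2472 mol.
Fuel reacted = 0.855 × 342 → ξ = 292.4 mol.
Outlet (n = n₀ + ν ξ):
  C₂H₆: 342 − 1(292.4) = 49.59
  O₂: 2472 − 3.5(292.4) = 1448
  CO₂: 0 + 2(292.4) = 584.8
  H₂O: 0 + 3(292.4) = 877.2
Total out = 49.59 + 1448 + 584.8 + 877.2 = 2960 mol.

2960 mol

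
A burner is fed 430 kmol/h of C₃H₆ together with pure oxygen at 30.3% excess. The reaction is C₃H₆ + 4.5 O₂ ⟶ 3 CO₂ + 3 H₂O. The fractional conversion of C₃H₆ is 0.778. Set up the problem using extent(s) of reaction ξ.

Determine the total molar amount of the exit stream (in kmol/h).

Stoichiometric O₂ = 4.5 × 430 = 1935 kmol/h; O₂ fed = 1935 × 1.303 = 2521 kmol/h.
Fuel reacted = 0.778 × 430 → ξ = 334.5 kmol/h.
Outlet (n = n₀ + ν ξ):
  C₃H₆: 430 − 1(334.5) = 95.46
  O₂: 2521 − 4.5(334.5) = 1016
  CO₂: 0 + 3(334.5) = 1004
  H₂O: 0 + 3(334.5) = 1004
Total out = 95.46 + 1016 + 1004 + 1004 = 3119 kmol/h.

3120 kmol/h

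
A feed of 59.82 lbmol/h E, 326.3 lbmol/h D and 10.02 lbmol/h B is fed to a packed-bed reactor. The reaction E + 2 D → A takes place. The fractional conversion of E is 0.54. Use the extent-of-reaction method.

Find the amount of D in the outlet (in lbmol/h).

262 lbmol/h

E reacted = 0.54 × 59.82 = 32.3 lbmol/h; ν_E = −1, so ξ = 32.3/1 = 32.3 lbmol/h.
Outlet amounts (n = n₀ + ν ξ):
  E: 59.82 − 1(32.3) = 27.52
  D: 326.3 − 2(32.3) = 261.7
  A: 0 + 1(32.3) = 32.3
  B: 10.02 (inert)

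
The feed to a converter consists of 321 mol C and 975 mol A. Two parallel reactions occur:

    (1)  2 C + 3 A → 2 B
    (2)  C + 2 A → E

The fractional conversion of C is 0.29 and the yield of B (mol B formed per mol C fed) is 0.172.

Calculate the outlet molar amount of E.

Yield of B: 2ξ₁ / 321 = 0.172 → ξ₁ = 27.61 mol.
Conversion of C: 2ξ₁ + 1ξ₂ = 0.29 × 321 = 93.09 → ξ₂ = 37.88 mol.
Outlet amounts (n = n₀ + Σ ν·ξ):
  C: 321 − 2(27.61) − 1(37.88) = 227.9
  A: 975 − 3(27.61) − 2(37.88) = 816.4
  B: 0 + 2(27.61) = 55.21
  E: 0 + 1(37.88) = 37.88

37.9 mol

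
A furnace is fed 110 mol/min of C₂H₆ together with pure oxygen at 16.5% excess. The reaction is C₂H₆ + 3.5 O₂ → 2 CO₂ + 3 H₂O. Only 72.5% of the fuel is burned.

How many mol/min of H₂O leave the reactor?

239 mol/min

Stoichiometric O₂ = 3.5 × 110 = 385 mol/min; O₂ fed = 385 × 1.165 = 448.5 mol/min.
Fuel reacted = 0.725 × 110 → ξ = 79.75 mol/min.
Outlet (n = n₀ + ν ξ):
  C₂H₆: 110 − 1(79.75) = 30.25
  O₂: 448.5 − 3.5(79.75) = 169.4
  CO₂: 0 + 2(79.75) = 159.5
  H₂O: 0 + 3(79.75) = 239.2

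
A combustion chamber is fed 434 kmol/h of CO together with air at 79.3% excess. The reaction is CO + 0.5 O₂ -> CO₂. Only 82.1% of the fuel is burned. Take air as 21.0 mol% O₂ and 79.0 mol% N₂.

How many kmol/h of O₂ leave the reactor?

211 kmol/h

Stoichiometric O₂ = 0.5 × 434 = 217 kmol/h; O₂ fed = 217 × 1.793 = 389.1 kmol/h.
N₂ fed = 389.1 × 79/21 = 1464 kmol/h.
Fuel reacted = 0.821 × 434 → ξ = 356.3 kmol/h.
Outlet (n = n₀ + ν ξ):
  CO: 434 − 1(356.3) = 77.69
  O₂: 389.1 − 0.5(356.3) = 210.9
  N₂: 1464 (inert)
  CO₂: 0 + 1(356.3) = 356.3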